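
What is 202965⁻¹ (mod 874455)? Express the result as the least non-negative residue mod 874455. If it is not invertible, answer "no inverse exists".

no inverse exists

Euclidean algorithm on 874455, 202965:
874455 = 4·202965 + 62595
202965 = 3·62595 + 15180
62595 = 4·15180 + 1875
15180 = 8·1875 + 180
1875 = 10·180 + 75
180 = 2·75 + 30
75 = 2·30 + 15
30 = 2·15 + 0
gcd(202965, 874455) = 15 ≠ 1, so 202965 has no multiplicative inverse modulo 874455.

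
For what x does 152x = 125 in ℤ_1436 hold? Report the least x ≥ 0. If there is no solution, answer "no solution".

gcd(152, 1436):
1436 = 9*152 + 68
152 = 2*68 + 16
68 = 4*16 + 4
16 = 4*4 + 0
gcd = 4, but 4 ∤ 125, so the congruence has no solution.

no solution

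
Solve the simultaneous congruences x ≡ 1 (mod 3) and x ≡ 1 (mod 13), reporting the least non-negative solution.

1

Write x = 1 + 3·k. Then 3·k ≡ 1 − 1 ≡ 0 (mod 13).
Need 3⁻¹ mod 13. Extended Euclid on (13, 3):
13 = 4·3 + 1
3 = 3·1 + 0
Back-substitute:
1 = 13 − 4·3
3⁻¹ ≡ 9 (mod 13), so k ≡ 9·0 ≡ 0 (mod 13).
x = 1 + 3·0 = 1.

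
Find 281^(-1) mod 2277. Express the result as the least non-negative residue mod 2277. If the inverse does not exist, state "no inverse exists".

Extended Euclidean algorithm:
2277 = 8*281 + 29
281 = 9*29 + 20
29 = 1*20 + 9
20 = 2*9 + 2
9 = 4*2 + 1
2 = 2*1 + 0
Since gcd(281, 2277) = 1, back-substitute to write 1 as a combination:
1 = 9 − 4·2
1 = −4·20 + 9·9
1 = 9·29 − 13·20
1 = −13·281 + 126·29
1 = 126·2277 − 1021·281
Thus 281·(-1021) ≡ 1 (mod 2277); reducing, -1021 mod 2277 = 1256.

1256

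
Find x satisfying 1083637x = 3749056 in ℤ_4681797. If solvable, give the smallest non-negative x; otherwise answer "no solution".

966358

First find gcd(1083637, 4681797):
4681797 = 4*1083637 + 347249
1083637 = 3*347249 + 41890
347249 = 8*41890 + 12129
41890 = 3*12129 + 5503
12129 = 2*5503 + 1123
5503 = 4*1123 + 1011
1123 = 1*1011 + 112
1011 = 9*112 + 3
112 = 37*3 + 1
3 = 3*1 + 0
gcd = 1, so a unique solution mod 4681797 exists.
Back-substitute for the Bézout coefficients:
1 = 112 − 37·3
1 = −37·1011 + 334·112
1 = 334·1123 − 371·1011
1 = −371·5503 + 1818·1123
1 = 1818·12129 − 4007·5503
1 = −4007·41890 + 13839·12129
1 = 13839·347249 − 114719·41890
1 = −114719·1083637 + 357996·347249
1 = 357996·4681797 − 1546703·1083637
So 1083637·(-1546703) ≡ 1 (mod 4681797), giving 1083637⁻¹ ≡ 3135094.
x ≡ 1083637⁻¹·3749056 ≡ 3135094·3749056 ≡ 966358 (mod 4681797).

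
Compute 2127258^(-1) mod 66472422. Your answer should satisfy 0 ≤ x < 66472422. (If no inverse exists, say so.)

Euclidean algorithm on 66472422, 2127258:
66472422 = 31×2127258 + 527424
2127258 = 4×527424 + 17562
527424 = 30×17562 + 564
17562 = 31×564 + 78
564 = 7×78 + 18
78 = 4×18 + 6
18 = 3×6 + 0
The gcd is 6, not 1, hence no inverse exists.

no inverse exists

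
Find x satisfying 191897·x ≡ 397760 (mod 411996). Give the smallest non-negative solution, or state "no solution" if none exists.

First find gcd(191897, 411996):
411996 = 2*191897 + 28202
191897 = 6*28202 + 22685
28202 = 1*22685 + 5517
22685 = 4*5517 + 617
5517 = 8*617 + 581
617 = 1*581 + 36
581 = 16*36 + 5
36 = 7*5 + 1
5 = 5*1 + 0
gcd = 1, so a unique solution mod 411996 exists.
Back-substitute for the Bézout coefficients:
1 = 36 − 7·5
1 = −7·581 + 113·36
1 = 113·617 − 120·581
1 = −120·5517 + 1073·617
1 = 1073·22685 − 4412·5517
1 = −4412·28202 + 5485·22685
1 = 5485·191897 − 37322·28202
1 = −37322·411996 + 80129·191897
So 191897·(80129) ≡ 1 (mod 411996), giving 191897⁻¹ ≡ 80129.
x ≡ 191897⁻¹·397760 ≡ 80129·397760 ≡ 100480 (mod 411996).

100480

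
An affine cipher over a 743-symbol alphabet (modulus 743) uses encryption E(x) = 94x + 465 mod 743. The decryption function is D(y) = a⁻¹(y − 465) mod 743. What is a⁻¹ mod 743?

Run Euclid on (743, 94):
743 = 7·94 + 85
94 = 1·85 + 9
85 = 9·9 + 4
9 = 2·4 + 1
4 = 4·1 + 0
The gcd is 1. Working backward:
1 = 9 − 2·4
1 = −2·85 + 19·9
1 = 19·94 − 21·85
1 = −21·743 + 166·94
So 94·166 ≡ 1 (mod 743).

166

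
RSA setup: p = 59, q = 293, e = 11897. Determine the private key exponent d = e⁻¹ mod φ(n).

φ(n) = (p−1)(q−1) = 58·292 = 16936.
Need d with 11897·d ≡ 1 (mod 16936). Apply the extended Euclidean algorithm:
16936 = 1×11897 + 5039
11897 = 2×5039 + 1819
5039 = 2×1819 + 1401
1819 = 1×1401 + 418
1401 = 3×418 + 147
418 = 2×147 + 124
147 = 1×124 + 23
124 = 5×23 + 9
23 = 2×9 + 5
9 = 1×5 + 4
5 = 1×4 + 1
4 = 4×1 + 0
Back-substitute:
1 = 5 − 4
1 = −9 + 2·5
1 = 2·23 − 5·9
1 = −5·124 + 27·23
1 = 27·147 − 32·124
1 = −32·418 + 91·147
1 = 91·1401 − 305·418
1 = −305·1819 + 396·1401
1 = 396·5039 − 1097·1819
1 = −1097·11897 + 2590·5039
1 = 2590·16936 − 3687·11897
So 11897·(-3687) ≡ 1 (mod 16936), hence d ≡ -3687 ≡ 13249 (mod 16936).

13249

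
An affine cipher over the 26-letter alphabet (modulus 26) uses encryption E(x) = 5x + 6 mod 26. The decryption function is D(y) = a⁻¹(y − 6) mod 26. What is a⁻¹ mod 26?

21

Run Euclid on (26, 5):
26 = 5*5 + 1
5 = 5*1 + 0
gcd = 1, so the inverse exists. Back-substitute:
1 = 26 − 5·5
Hence 5⁻¹ ≡ -5 ≡ 21 (mod 26).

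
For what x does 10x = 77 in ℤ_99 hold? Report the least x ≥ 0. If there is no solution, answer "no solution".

First find gcd(10, 99):
99 = 9·10 + 9
10 = 1·9 + 1
9 = 9·1 + 0
gcd = 1, so a unique solution mod 99 exists.
Back-substitute for the Bézout coefficients:
1 = 10 − 9
1 = −99 + 10·10
So 10·(10) ≡ 1 (mod 99), giving 10⁻¹ ≡ 10.
x ≡ 10⁻¹·77 ≡ 10·77 ≡ 77 (mod 99).

77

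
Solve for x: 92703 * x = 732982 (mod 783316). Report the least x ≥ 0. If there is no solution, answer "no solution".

14702

First find gcd(92703, 783316):
783316 = 8*92703 + 41692
92703 = 2*41692 + 9319
41692 = 4*9319 + 4416
9319 = 2*4416 + 487
4416 = 9*487 + 33
487 = 14*33 + 25
33 = 1*25 + 8
25 = 3*8 + 1
8 = 8*1 + 0
gcd = 1, so a unique solution mod 783316 exists.
Back-substitute for the Bézout coefficients:
1 = 25 − 3·8
1 = −3·33 + 4·25
1 = 4·487 − 59·33
1 = −59·4416 + 535·487
1 = 535·9319 − 1129·4416
1 = −1129·41692 + 5051·9319
1 = 5051·92703 − 11231·41692
1 = −11231·783316 + 94899·92703
So 92703·(94899) ≡ 1 (mod 783316), giving 92703⁻¹ ≡ 94899.
x ≡ 92703⁻¹·732982 ≡ 94899·732982 ≡ 14702 (mod 783316).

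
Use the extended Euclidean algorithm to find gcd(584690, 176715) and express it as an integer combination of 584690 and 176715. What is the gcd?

Repeated division:
584690 = 3×176715 + 54545
176715 = 3×54545 + 13080
54545 = 4×13080 + 2225
13080 = 5×2225 + 1955
2225 = 1×1955 + 270
1955 = 7×270 + 65
270 = 4×65 + 10
65 = 6×10 + 5
10 = 2×5 + 0
gcd(584690, 176715) = 5.
Back-substituting:
5 = 65 − 6·10
5 = −6·270 + 25·65
5 = 25·1955 − 181·270
5 = −181·2225 + 206·1955
5 = 206·13080 − 1211·2225
5 = −1211·54545 + 5050·13080
5 = 5050·176715 − 16361·54545
5 = −16361·584690 + 54133·176715
So 5 = (-16361)·584690 + (54133)·176715.

5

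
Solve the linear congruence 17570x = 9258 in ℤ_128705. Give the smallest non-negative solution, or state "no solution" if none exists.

no solution

gcd(17570, 128705):
128705 = 7·17570 + 5715
17570 = 3·5715 + 425
5715 = 13·425 + 190
425 = 2·190 + 45
190 = 4·45 + 10
45 = 4·10 + 5
10 = 2·5 + 0
gcd = 5, but 5 ∤ 9258, so the congruence has no solution.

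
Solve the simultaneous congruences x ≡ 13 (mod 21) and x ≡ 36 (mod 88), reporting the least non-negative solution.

916

Write x = 13 + 21·k. Then 21·k ≡ 36 − 13 ≡ 23 (mod 88).
Need 21⁻¹ mod 88. Extended Euclid on (88, 21):
88 = 4*21 + 4
21 = 5*4 + 1
4 = 4*1 + 0
Back-substitute:
1 = 21 − 5·4
1 = −5·88 + 21·21
21⁻¹ ≡ 21 (mod 88), so k ≡ 21·23 ≡ 43 (mod 88).
x = 13 + 21·43 = 916.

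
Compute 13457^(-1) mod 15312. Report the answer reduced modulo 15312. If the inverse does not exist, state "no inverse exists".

gcd(15312, 13457) by repeated division:
15312 = 1·13457 + 1855
13457 = 7·1855 + 472
1855 = 3·472 + 439
472 = 1·439 + 33
439 = 13·33 + 10
33 = 3·10 + 3
10 = 3·3 + 1
3 = 3·1 + 0
The gcd is 1. Working backward:
1 = 10 − 3·3
1 = −3·33 + 10·10
1 = 10·439 − 133·33
1 = −133·472 + 143·439
1 = 143·1855 − 562·472
1 = −562·13457 + 4077·1855
1 = 4077·15312 − 4639·13457
So 13457·(-4639) ≡ 1 (mod 15312), and -4639 ≡ 10673 (mod 15312).

10673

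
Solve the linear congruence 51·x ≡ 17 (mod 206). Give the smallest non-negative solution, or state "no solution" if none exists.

First find gcd(51, 206):
206 = 4×51 + 2
51 = 25×2 + 1
2 = 2×1 + 0
gcd = 1, so a unique solution mod 206 exists.
Back-substitute for the Bézout coefficients:
1 = 51 − 25·2
1 = −25·206 + 101·51
So 51·(101) ≡ 1 (mod 206), giving 51⁻¹ ≡ 101.
x ≡ 51⁻¹·17 ≡ 101·17 ≡ 69 (mod 206).

69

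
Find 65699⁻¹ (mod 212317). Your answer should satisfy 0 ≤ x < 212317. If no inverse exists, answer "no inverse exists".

Run Euclid on (212317, 65699):
212317 = 3×65699 + 15220
65699 = 4×15220 + 4819
15220 = 3×4819 + 763
4819 = 6×763 + 241
763 = 3×241 + 40
241 = 6×40 + 1
40 = 40×1 + 0
The gcd is 1. Working backward:
1 = 241 − 6·40
1 = −6·763 + 19·241
1 = 19·4819 − 120·763
1 = −120·15220 + 379·4819
1 = 379·65699 − 1636·15220
1 = −1636·212317 + 5287·65699
So 65699·5287 ≡ 1 (mod 212317).

5287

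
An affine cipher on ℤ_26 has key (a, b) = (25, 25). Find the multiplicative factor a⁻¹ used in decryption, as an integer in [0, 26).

25

Run Euclid on (26, 25):
26 = 1×25 + 1
25 = 25×1 + 0
The gcd is 1. Working backward:
1 = 26 − 25
So 25·(-1) ≡ 1 (mod 26), and -1 ≡ 25 (mod 26).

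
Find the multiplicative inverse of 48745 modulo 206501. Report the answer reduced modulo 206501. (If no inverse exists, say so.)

Run Euclid on (206501, 48745):
206501 = 4·48745 + 11521
48745 = 4·11521 + 2661
11521 = 4·2661 + 877
2661 = 3·877 + 30
877 = 29·30 + 7
30 = 4·7 + 2
7 = 3·2 + 1
2 = 2·1 + 0
The gcd is 1. Working backward:
1 = 7 − 3·2
1 = −3·30 + 13·7
1 = 13·877 − 380·30
1 = −380·2661 + 1153·877
1 = 1153·11521 − 4992·2661
1 = −4992·48745 + 21121·11521
1 = 21121·206501 − 89476·48745
So 48745·(-89476) ≡ 1 (mod 206501), and -89476 ≡ 117025 (mod 206501).

117025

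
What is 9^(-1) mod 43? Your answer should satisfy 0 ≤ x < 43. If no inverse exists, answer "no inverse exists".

Run Euclid on (43, 9):
43 = 4*9 + 7
9 = 1*7 + 2
7 = 3*2 + 1
2 = 2*1 + 0
The gcd is 1. Working backward:
1 = 7 − 3·2
1 = −3·9 + 4·7
1 = 4·43 − 19·9
Hence 9⁻¹ ≡ -19 ≡ 24 (mod 43).

24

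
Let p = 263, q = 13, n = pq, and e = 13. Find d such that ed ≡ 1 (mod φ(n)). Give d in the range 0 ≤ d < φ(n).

1693

φ(n) = (p−1)(q−1) = 262·12 = 3144.
Need d with 13·d ≡ 1 (mod 3144). Apply the extended Euclidean algorithm:
3144 = 241*13 + 11
13 = 1*11 + 2
11 = 5*2 + 1
2 = 2*1 + 0
Back-substitute:
1 = 11 − 5·2
1 = −5·13 + 6·11
1 = 6·3144 − 1451·13
So 13·(-1451) ≡ 1 (mod 3144), hence d ≡ -1451 ≡ 1693 (mod 3144).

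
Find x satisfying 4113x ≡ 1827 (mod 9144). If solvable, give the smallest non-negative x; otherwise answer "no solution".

763

First find gcd(4113, 9144):
9144 = 2·4113 + 918
4113 = 4·918 + 441
918 = 2·441 + 36
441 = 12·36 + 9
36 = 4·9 + 0
gcd = 9 and 9 | 1827, so solutions exist. Divide through by 9: 457x ≡ 203 (mod 1016).
Now find 457⁻¹ mod 1016:
1016 = 2*457 + 102
457 = 4*102 + 49
102 = 2*49 + 4
49 = 12*4 + 1
4 = 4*1 + 0
Back-substitute:
1 = 49 − 12·4
1 = −12·102 + 25·49
1 = 25·457 − 112·102
1 = −112·1016 + 249·457
So 457⁻¹ ≡ 249 (mod 1016).
Then x ≡ 249·203 ≡ 763 (mod 1016); the smallest non-negative solution is x = 763.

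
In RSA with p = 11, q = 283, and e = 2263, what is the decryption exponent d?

967

φ(n) = (p−1)(q−1) = 10·282 = 2820.
Need d with 2263·d ≡ 1 (mod 2820). Apply the extended Euclidean algorithm:
2820 = 1×2263 + 557
2263 = 4×557 + 35
557 = 15×35 + 32
35 = 1×32 + 3
32 = 10×3 + 2
3 = 1×2 + 1
2 = 2×1 + 0
Back-substitute:
1 = 3 − 2
1 = −32 + 11·3
1 = 11·35 − 12·32
1 = −12·557 + 191·35
1 = 191·2263 − 776·557
1 = −776·2820 + 967·2263
So 2263·967 ≡ 1 (mod 2820), hence d = 967.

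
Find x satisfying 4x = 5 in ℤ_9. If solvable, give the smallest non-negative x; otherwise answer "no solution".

First find gcd(4, 9):
9 = 2*4 + 1
4 = 4*1 + 0
gcd = 1, so a unique solution mod 9 exists.
Back-substitute for the Bézout coefficients:
1 = 9 − 2·4
So 4·(-2) ≡ 1 (mod 9), giving 4⁻¹ ≡ 7.
x ≡ 4⁻¹·5 ≡ 7·5 ≡ 8 (mod 9).

8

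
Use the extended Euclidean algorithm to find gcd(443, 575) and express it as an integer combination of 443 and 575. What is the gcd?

1

Apply Euclid's algorithm to 575 and 443:
575 = 1·443 + 132
443 = 3·132 + 47
132 = 2·47 + 38
47 = 1·38 + 9
38 = 4·9 + 2
9 = 4·2 + 1
2 = 2·1 + 0
gcd(443, 575) = 1.
Working backward:
1 = 9 − 4·2
1 = −4·38 + 17·9
1 = 17·47 − 21·38
1 = −21·132 + 59·47
1 = 59·443 − 198·132
1 = −198·575 + 257·443
So 1 = (-198)·575 + (257)·443.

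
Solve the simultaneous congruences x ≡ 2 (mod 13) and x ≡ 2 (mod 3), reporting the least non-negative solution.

2

Write x = 2 + 13·k. Then 13·k ≡ 2 − 2 ≡ 0 (mod 3).
Need 13⁻¹ mod 3. Extended Euclid on (3, 1):
3 = 3*1 + 0
13⁻¹ ≡ 1 (mod 3), so k ≡ 1·0 ≡ 0 (mod 3).
x = 2 + 13·0 = 2.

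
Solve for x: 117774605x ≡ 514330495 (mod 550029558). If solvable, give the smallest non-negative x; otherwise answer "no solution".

no solution

gcd(117774605, 550029558):
550029558 = 4·117774605 + 78931138
117774605 = 1·78931138 + 38843467
78931138 = 2·38843467 + 1244204
38843467 = 31·1244204 + 273143
1244204 = 4·273143 + 151632
273143 = 1·151632 + 121511
151632 = 1·121511 + 30121
121511 = 4·30121 + 1027
30121 = 29·1027 + 338
1027 = 3·338 + 13
338 = 26·13 + 0
gcd = 13, but 13 ∤ 514330495, so the congruence has no solution.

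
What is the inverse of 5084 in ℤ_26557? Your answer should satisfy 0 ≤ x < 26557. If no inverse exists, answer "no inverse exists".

gcd(26557, 5084) by repeated division:
26557 = 5·5084 + 1137
5084 = 4·1137 + 536
1137 = 2·536 + 65
536 = 8·65 + 16
65 = 4·16 + 1
16 = 16·1 + 0
The gcd is 1. Working backward:
1 = 65 − 4·16
1 = −4·536 + 33·65
1 = 33·1137 − 70·536
1 = −70·5084 + 313·1137
1 = 313·26557 − 1635·5084
Hence 5084⁻¹ ≡ -1635 ≡ 24922 (mod 26557).

24922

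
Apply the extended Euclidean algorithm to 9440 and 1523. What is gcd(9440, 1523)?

1

Euclidean algorithm:
9440 = 6*1523 + 302
1523 = 5*302 + 13
302 = 23*13 + 3
13 = 4*3 + 1
3 = 3*1 + 0
gcd(9440, 1523) = 1.
Working backward:
1 = 13 − 4·3
1 = −4·302 + 93·13
1 = 93·1523 − 469·302
1 = −469·9440 + 2907·1523
So 1 = (-469)·9440 + (2907)·1523.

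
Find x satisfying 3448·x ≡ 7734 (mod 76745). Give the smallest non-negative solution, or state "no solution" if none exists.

First find gcd(3448, 76745):
76745 = 22*3448 + 889
3448 = 3*889 + 781
889 = 1*781 + 108
781 = 7*108 + 25
108 = 4*25 + 8
25 = 3*8 + 1
8 = 8*1 + 0
gcd = 1, so a unique solution mod 76745 exists.
Back-substitute for the Bézout coefficients:
1 = 25 − 3·8
1 = −3·108 + 13·25
1 = 13·781 − 94·108
1 = −94·889 + 107·781
1 = 107·3448 − 415·889
1 = −415·76745 + 9237·3448
So 3448·(9237) ≡ 1 (mod 76745), giving 3448⁻¹ ≡ 9237.
x ≡ 3448⁻¹·7734 ≡ 9237·7734 ≡ 66108 (mod 76745).

66108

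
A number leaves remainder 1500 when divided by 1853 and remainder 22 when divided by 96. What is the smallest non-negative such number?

Write x = 1500 + 1853·k. Then 1853·k ≡ 22 − 1500 ≡ 58 (mod 96).
Need 1853⁻¹ mod 96. Extended Euclid on (96, 29):
96 = 3×29 + 9
29 = 3×9 + 2
9 = 4×2 + 1
2 = 2×1 + 0
Back-substitute:
1 = 9 − 4·2
1 = −4·29 + 13·9
1 = 13·96 − 43·29
1853⁻¹ ≡ 53 (mod 96), so k ≡ 53·58 ≡ 2 (mod 96).
x = 1500 + 1853·2 = 5206.

5206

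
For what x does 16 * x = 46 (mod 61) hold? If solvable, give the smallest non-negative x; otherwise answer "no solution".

First find gcd(16, 61):
61 = 3·16 + 13
16 = 1·13 + 3
13 = 4·3 + 1
3 = 3·1 + 0
gcd = 1, so a unique solution mod 61 exists.
Back-substitute for the Bézout coefficients:
1 = 13 − 4·3
1 = −4·16 + 5·13
1 = 5·61 − 19·16
So 16·(-19) ≡ 1 (mod 61), giving 16⁻¹ ≡ 42.
x ≡ 16⁻¹·46 ≡ 42·46 ≡ 41 (mod 61).

41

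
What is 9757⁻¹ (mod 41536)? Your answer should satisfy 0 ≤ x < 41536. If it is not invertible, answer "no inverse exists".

no inverse exists

Compute gcd(9757, 41536):
41536 = 4×9757 + 2508
9757 = 3×2508 + 2233
2508 = 1×2233 + 275
2233 = 8×275 + 33
275 = 8×33 + 11
33 = 3×11 + 0
The gcd is 11, not 1, hence no inverse exists.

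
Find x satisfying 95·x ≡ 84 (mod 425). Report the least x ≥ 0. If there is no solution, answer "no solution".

gcd(95, 425):
425 = 4·95 + 45
95 = 2·45 + 5
45 = 9·5 + 0
gcd = 5, but 5 ∤ 84, so the congruence has no solution.

no solution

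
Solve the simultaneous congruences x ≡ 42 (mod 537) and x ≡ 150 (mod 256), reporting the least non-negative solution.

Write x = 42 + 537·k. Then 537·k ≡ 150 − 42 ≡ 108 (mod 256).
Need 537⁻¹ mod 256. Extended Euclid on (256, 25):
256 = 10*25 + 6
25 = 4*6 + 1
6 = 6*1 + 0
Back-substitute:
1 = 25 − 4·6
1 = −4·256 + 41·25
537⁻¹ ≡ 41 (mod 256), so k ≡ 41·108 ≡ 76 (mod 256).
x = 42 + 537·76 = 40854.

40854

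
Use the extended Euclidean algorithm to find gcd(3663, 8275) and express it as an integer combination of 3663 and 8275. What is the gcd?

1

Euclidean algorithm:
8275 = 2·3663 + 949
3663 = 3·949 + 816
949 = 1·816 + 133
816 = 6·133 + 18
133 = 7·18 + 7
18 = 2·7 + 4
7 = 1·4 + 3
4 = 1·3 + 1
3 = 3·1 + 0
gcd(3663, 8275) = 1.
Express as a combination:
1 = 4 − 3
1 = −7 + 2·4
1 = 2·18 − 5·7
1 = −5·133 + 37·18
1 = 37·816 − 227·133
1 = −227·949 + 264·816
1 = 264·3663 − 1019·949
1 = −1019·8275 + 2302·3663
So 1 = (-1019)·8275 + (2302)·3663.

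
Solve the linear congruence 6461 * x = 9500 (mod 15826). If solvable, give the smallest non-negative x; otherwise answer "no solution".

9040

First find gcd(6461, 15826):
15826 = 2×6461 + 2904
6461 = 2×2904 + 653
2904 = 4×653 + 292
653 = 2×292 + 69
292 = 4×69 + 16
69 = 4×16 + 5
16 = 3×5 + 1
5 = 5×1 + 0
gcd = 1, so a unique solution mod 15826 exists.
Back-substitute for the Bézout coefficients:
1 = 16 − 3·5
1 = −3·69 + 13·16
1 = 13·292 − 55·69
1 = −55·653 + 123·292
1 = 123·2904 − 547·653
1 = −547·6461 + 1217·2904
1 = 1217·15826 − 2981·6461
So 6461·(-2981) ≡ 1 (mod 15826), giving 6461⁻¹ ≡ 12845.
x ≡ 6461⁻¹·9500 ≡ 12845·9500 ≡ 9040 (mod 15826).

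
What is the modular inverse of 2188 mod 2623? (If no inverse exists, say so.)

Run Euclid on (2623, 2188):
2623 = 1×2188 + 435
2188 = 5×435 + 13
435 = 33×13 + 6
13 = 2×6 + 1
6 = 6×1 + 0
The gcd is 1. Working backward:
1 = 13 − 2·6
1 = −2·435 + 67·13
1 = 67·2188 − 337·435
1 = −337·2623 + 404·2188
So 2188·404 ≡ 1 (mod 2623).

404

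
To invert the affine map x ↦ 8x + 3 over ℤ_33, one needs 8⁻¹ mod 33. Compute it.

Extended Euclidean algorithm:
33 = 4×8 + 1
8 = 8×1 + 0
The gcd is 1. Working backward:
1 = 33 − 4·8
So 8·(-4) ≡ 1 (mod 33), and -4 ≡ 29 (mod 33).

29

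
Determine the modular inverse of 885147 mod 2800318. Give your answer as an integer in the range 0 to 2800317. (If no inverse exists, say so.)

2491287

Run Euclid on (2800318, 885147):
2800318 = 3·885147 + 144877
885147 = 6·144877 + 15885
144877 = 9·15885 + 1912
15885 = 8·1912 + 589
1912 = 3·589 + 145
589 = 4·145 + 9
145 = 16·9 + 1
9 = 9·1 + 0
gcd = 1, so the inverse exists. Back-substitute:
1 = 145 − 16·9
1 = −16·589 + 65·145
1 = 65·1912 − 211·589
1 = −211·15885 + 1753·1912
1 = 1753·144877 − 15988·15885
1 = −15988·885147 + 97681·144877
1 = 97681·2800318 − 309031·885147
Thus 885147·(-309031) ≡ 1 (mod 2800318); reducing, -309031 mod 2800318 = 2491287.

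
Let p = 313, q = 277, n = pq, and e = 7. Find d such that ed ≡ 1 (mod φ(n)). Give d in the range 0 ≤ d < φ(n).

49207

φ(n) = (p−1)(q−1) = 312·276 = 86112.
Need d with 7·d ≡ 1 (mod 86112). Apply the extended Euclidean algorithm:
86112 = 12301*7 + 5
7 = 1*5 + 2
5 = 2*2 + 1
2 = 2*1 + 0
Back-substitute:
1 = 5 − 2·2
1 = −2·7 + 3·5
1 = 3·86112 − 36905·7
So 7·(-36905) ≡ 1 (mod 86112), hence d ≡ -36905 ≡ 49207 (mod 86112).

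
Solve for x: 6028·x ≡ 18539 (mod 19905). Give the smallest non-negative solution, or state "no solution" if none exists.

First find gcd(6028, 19905):
19905 = 3×6028 + 1821
6028 = 3×1821 + 565
1821 = 3×565 + 126
565 = 4×126 + 61
126 = 2×61 + 4
61 = 15×4 + 1
4 = 4×1 + 0
gcd = 1, so a unique solution mod 19905 exists.
Back-substitute for the Bézout coefficients:
1 = 61 − 15·4
1 = −15·126 + 31·61
1 = 31·565 − 139·126
1 = −139·1821 + 448·565
1 = 448·6028 − 1483·1821
1 = −1483·19905 + 4897·6028
So 6028·(4897) ≡ 1 (mod 19905), giving 6028⁻¹ ≡ 4897.
x ≡ 6028⁻¹·18539 ≡ 4897·18539 ≡ 18683 (mod 19905).

18683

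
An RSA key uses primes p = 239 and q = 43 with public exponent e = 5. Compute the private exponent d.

φ(n) = (p−1)(q−1) = 238·42 = 9996.
Need d with 5·d ≡ 1 (mod 9996). Apply the extended Euclidean algorithm:
9996 = 1999·5 + 1
5 = 5·1 + 0
Back-substitute:
1 = 9996 − 1999·5
So 5·(-1999) ≡ 1 (mod 9996), hence d ≡ -1999 ≡ 7997 (mod 9996).

7997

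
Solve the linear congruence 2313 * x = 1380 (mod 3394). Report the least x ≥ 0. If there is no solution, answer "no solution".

432

First find gcd(2313, 3394):
3394 = 1·2313 + 1081
2313 = 2·1081 + 151
1081 = 7·151 + 24
151 = 6·24 + 7
24 = 3·7 + 3
7 = 2·3 + 1
3 = 3·1 + 0
gcd = 1, so a unique solution mod 3394 exists.
Back-substitute for the Bézout coefficients:
1 = 7 − 2·3
1 = −2·24 + 7·7
1 = 7·151 − 44·24
1 = −44·1081 + 315·151
1 = 315·2313 − 674·1081
1 = −674·3394 + 989·2313
So 2313·(989) ≡ 1 (mod 3394), giving 2313⁻¹ ≡ 989.
x ≡ 2313⁻¹·1380 ≡ 989·1380 ≡ 432 (mod 3394).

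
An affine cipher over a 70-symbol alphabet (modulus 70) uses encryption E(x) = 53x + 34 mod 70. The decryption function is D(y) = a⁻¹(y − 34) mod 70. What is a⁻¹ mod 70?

37

Run Euclid on (70, 53):
70 = 1*53 + 17
53 = 3*17 + 2
17 = 8*2 + 1
2 = 2*1 + 0
The gcd is 1. Working backward:
1 = 17 − 8·2
1 = −8·53 + 25·17
1 = 25·70 − 33·53
Hence 53⁻¹ ≡ -33 ≡ 37 (mod 70).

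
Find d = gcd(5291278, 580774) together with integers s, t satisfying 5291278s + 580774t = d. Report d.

2

Euclidean algorithm:
5291278 = 9×580774 + 64312
580774 = 9×64312 + 1966
64312 = 32×1966 + 1400
1966 = 1×1400 + 566
1400 = 2×566 + 268
566 = 2×268 + 30
268 = 8×30 + 28
30 = 1×28 + 2
28 = 14×2 + 0
gcd(5291278, 580774) = 2.
Express as a combination:
2 = 30 − 28
2 = −268 + 9·30
2 = 9·566 − 19·268
2 = −19·1400 + 47·566
2 = 47·1966 − 66·1400
2 = −66·64312 + 2159·1966
2 = 2159·580774 − 19497·64312
2 = −19497·5291278 + 177632·580774
So 2 = (-19497)·5291278 + (177632)·580774.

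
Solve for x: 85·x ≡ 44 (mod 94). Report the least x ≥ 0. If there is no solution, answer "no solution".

First find gcd(85, 94):
94 = 1·85 + 9
85 = 9·9 + 4
9 = 2·4 + 1
4 = 4·1 + 0
gcd = 1, so a unique solution mod 94 exists.
Back-substitute for the Bézout coefficients:
1 = 9 − 2·4
1 = −2·85 + 19·9
1 = 19·94 − 21·85
So 85·(-21) ≡ 1 (mod 94), giving 85⁻¹ ≡ 73.
x ≡ 85⁻¹·44 ≡ 73·44 ≡ 16 (mod 94).

16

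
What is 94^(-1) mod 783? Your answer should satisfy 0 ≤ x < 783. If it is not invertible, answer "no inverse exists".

Apply the Euclidean algorithm to 783 and 94:
783 = 8·94 + 31
94 = 3·31 + 1
31 = 31·1 + 0
Since gcd(94, 783) = 1, back-substitute to write 1 as a combination:
1 = 94 − 3·31
1 = −3·783 + 25·94
So 94·25 ≡ 1 (mod 783).

25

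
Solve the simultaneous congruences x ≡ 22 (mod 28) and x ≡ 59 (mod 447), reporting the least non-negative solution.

Write x = 22 + 28·k. Then 28·k ≡ 59 − 22 ≡ 37 (mod 447).
Need 28⁻¹ mod 447. Extended Euclid on (447, 28):
447 = 15·28 + 27
28 = 1·27 + 1
27 = 27·1 + 0
Back-substitute:
1 = 28 − 27
1 = −447 + 16·28
28⁻¹ ≡ 16 (mod 447), so k ≡ 16·37 ≡ 145 (mod 447).
x = 22 + 28·145 = 4082.

4082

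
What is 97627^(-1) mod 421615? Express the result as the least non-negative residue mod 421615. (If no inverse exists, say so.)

Extended Euclidean algorithm:
421615 = 4·97627 + 31107
97627 = 3·31107 + 4306
31107 = 7·4306 + 965
4306 = 4·965 + 446
965 = 2·446 + 73
446 = 6·73 + 8
73 = 9·8 + 1
8 = 8·1 + 0
Since gcd(97627, 421615) = 1, back-substitute to write 1 as a combination:
1 = 73 − 9·8
1 = −9·446 + 55·73
1 = 55·965 − 119·446
1 = −119·4306 + 531·965
1 = 531·31107 − 3836·4306
1 = −3836·97627 + 12039·31107
1 = 12039·421615 − 51992·97627
So 97627·(-51992) ≡ 1 (mod 421615), and -51992 ≡ 369623 (mod 421615).

369623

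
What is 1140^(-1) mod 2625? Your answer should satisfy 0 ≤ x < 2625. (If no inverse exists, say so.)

no inverse exists

Compute gcd(1140, 2625):
2625 = 2*1140 + 345
1140 = 3*345 + 105
345 = 3*105 + 30
105 = 3*30 + 15
30 = 2*15 + 0
gcd(1140, 2625) = 15 ≠ 1, so 1140 has no multiplicative inverse modulo 2625.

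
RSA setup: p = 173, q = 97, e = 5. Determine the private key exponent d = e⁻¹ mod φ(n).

φ(n) = (p−1)(q−1) = 172·96 = 16512.
Need d with 5·d ≡ 1 (mod 16512). Apply the extended Euclidean algorithm:
16512 = 3302*5 + 2
5 = 2*2 + 1
2 = 2*1 + 0
Back-substitute:
1 = 5 − 2·2
1 = −2·16512 + 6605·5
So 5·6605 ≡ 1 (mod 16512), hence d = 6605.

6605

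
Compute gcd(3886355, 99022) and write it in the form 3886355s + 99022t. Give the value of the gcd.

11

Repeated division:
3886355 = 39×99022 + 24497
99022 = 4×24497 + 1034
24497 = 23×1034 + 715
1034 = 1×715 + 319
715 = 2×319 + 77
319 = 4×77 + 11
77 = 7×11 + 0
gcd(3886355, 99022) = 11.
Back-substituting:
11 = 319 − 4·77
11 = −4·715 + 9·319
11 = 9·1034 − 13·715
11 = −13·24497 + 308·1034
11 = 308·99022 − 1245·24497
11 = −1245·3886355 + 48863·99022
So 11 = (-1245)·3886355 + (48863)·99022.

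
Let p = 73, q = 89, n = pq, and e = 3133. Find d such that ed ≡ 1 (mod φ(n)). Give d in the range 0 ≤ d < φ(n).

φ(n) = (p−1)(q−1) = 72·88 = 6336.
Need d with 3133·d ≡ 1 (mod 6336). Apply the extended Euclidean algorithm:
6336 = 2·3133 + 70
3133 = 44·70 + 53
70 = 1·53 + 17
53 = 3·17 + 2
17 = 8·2 + 1
2 = 2·1 + 0
Back-substitute:
1 = 17 − 8·2
1 = −8·53 + 25·17
1 = 25·70 − 33·53
1 = −33·3133 + 1477·70
1 = 1477·6336 − 2987·3133
So 3133·(-2987) ≡ 1 (mod 6336), hence d ≡ -2987 ≡ 3349 (mod 6336).

3349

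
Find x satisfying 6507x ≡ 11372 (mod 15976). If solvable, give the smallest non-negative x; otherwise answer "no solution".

6044

First find gcd(6507, 15976):
15976 = 2×6507 + 2962
6507 = 2×2962 + 583
2962 = 5×583 + 47
583 = 12×47 + 19
47 = 2×19 + 9
19 = 2×9 + 1
9 = 9×1 + 0
gcd = 1, so a unique solution mod 15976 exists.
Back-substitute for the Bézout coefficients:
1 = 19 − 2·9
1 = −2·47 + 5·19
1 = 5·583 − 62·47
1 = −62·2962 + 315·583
1 = 315·6507 − 692·2962
1 = −692·15976 + 1699·6507
So 6507·(1699) ≡ 1 (mod 15976), giving 6507⁻¹ ≡ 1699.
x ≡ 6507⁻¹·11372 ≡ 1699·11372 ≡ 6044 (mod 15976).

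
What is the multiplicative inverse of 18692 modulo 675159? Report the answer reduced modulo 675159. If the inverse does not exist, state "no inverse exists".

381899

Extended Euclidean algorithm:
675159 = 36·18692 + 2247
18692 = 8·2247 + 716
2247 = 3·716 + 99
716 = 7·99 + 23
99 = 4·23 + 7
23 = 3·7 + 2
7 = 3·2 + 1
2 = 2·1 + 0
Since gcd(18692, 675159) = 1, back-substitute to write 1 as a combination:
1 = 7 − 3·2
1 = −3·23 + 10·7
1 = 10·99 − 43·23
1 = −43·716 + 311·99
1 = 311·2247 − 976·716
1 = −976·18692 + 8119·2247
1 = 8119·675159 − 293260·18692
So 18692·(-293260) ≡ 1 (mod 675159), and -293260 ≡ 381899 (mod 675159).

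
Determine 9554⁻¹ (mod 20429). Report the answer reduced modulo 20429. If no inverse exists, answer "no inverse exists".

Run Euclid on (20429, 9554):
20429 = 2×9554 + 1321
9554 = 7×1321 + 307
1321 = 4×307 + 93
307 = 3×93 + 28
93 = 3×28 + 9
28 = 3×9 + 1
9 = 9×1 + 0
Since gcd(9554, 20429) = 1, back-substitute to write 1 as a combination:
1 = 28 − 3·9
1 = −3·93 + 10·28
1 = 10·307 − 33·93
1 = −33·1321 + 142·307
1 = 142·9554 − 1027·1321
1 = −1027·20429 + 2196·9554
So 9554·2196 ≡ 1 (mod 20429).

2196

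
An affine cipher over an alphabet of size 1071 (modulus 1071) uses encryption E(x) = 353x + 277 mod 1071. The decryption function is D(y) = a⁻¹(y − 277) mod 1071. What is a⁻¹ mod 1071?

446

Run Euclid on (1071, 353):
1071 = 3*353 + 12
353 = 29*12 + 5
12 = 2*5 + 2
5 = 2*2 + 1
2 = 2*1 + 0
Since gcd(353, 1071) = 1, back-substitute to write 1 as a combination:
1 = 5 − 2·2
1 = −2·12 + 5·5
1 = 5·353 − 147·12
1 = −147·1071 + 446·353
So 353·446 ≡ 1 (mod 1071).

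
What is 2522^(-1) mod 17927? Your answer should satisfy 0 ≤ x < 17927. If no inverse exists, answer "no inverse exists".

no inverse exists

Compute gcd(2522, 17927):
17927 = 7×2522 + 273
2522 = 9×273 + 65
273 = 4×65 + 13
65 = 5×13 + 0
The gcd is 13, not 1, hence no inverse exists.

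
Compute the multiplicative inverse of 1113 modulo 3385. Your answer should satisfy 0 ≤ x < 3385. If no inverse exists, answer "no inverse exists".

gcd(3385, 1113) by repeated division:
3385 = 3·1113 + 46
1113 = 24·46 + 9
46 = 5·9 + 1
9 = 9·1 + 0
The gcd is 1. Working backward:
1 = 46 − 5·9
1 = −5·1113 + 121·46
1 = 121·3385 − 368·1113
So 1113·(-368) ≡ 1 (mod 3385), and -368 ≡ 3017 (mod 3385).

3017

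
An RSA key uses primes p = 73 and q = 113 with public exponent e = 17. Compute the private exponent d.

6641

φ(n) = (p−1)(q−1) = 72·112 = 8064.
Need d with 17·d ≡ 1 (mod 8064). Apply the extended Euclidean algorithm:
8064 = 474*17 + 6
17 = 2*6 + 5
6 = 1*5 + 1
5 = 5*1 + 0
Back-substitute:
1 = 6 − 5
1 = −17 + 3·6
1 = 3·8064 − 1423·17
So 17·(-1423) ≡ 1 (mod 8064), hence d ≡ -1423 ≡ 6641 (mod 8064).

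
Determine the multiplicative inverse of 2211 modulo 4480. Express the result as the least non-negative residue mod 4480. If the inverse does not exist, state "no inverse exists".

Run Euclid on (4480, 2211):
4480 = 2×2211 + 58
2211 = 38×58 + 7
58 = 8×7 + 2
7 = 3×2 + 1
2 = 2×1 + 0
The gcd is 1. Working backward:
1 = 7 − 3·2
1 = −3·58 + 25·7
1 = 25·2211 − 953·58
1 = −953·4480 + 1931·2211
So 2211·1931 ≡ 1 (mod 4480).

1931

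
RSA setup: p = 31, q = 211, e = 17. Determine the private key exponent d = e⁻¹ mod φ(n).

φ(n) = (p−1)(q−1) = 30·210 = 6300.
Need d with 17·d ≡ 1 (mod 6300). Apply the extended Euclidean algorithm:
6300 = 370*17 + 10
17 = 1*10 + 7
10 = 1*7 + 3
7 = 2*3 + 1
3 = 3*1 + 0
Back-substitute:
1 = 7 − 2·3
1 = −2·10 + 3·7
1 = 3·17 − 5·10
1 = −5·6300 + 1853·17
So 17·1853 ≡ 1 (mod 6300), hence d = 1853.

1853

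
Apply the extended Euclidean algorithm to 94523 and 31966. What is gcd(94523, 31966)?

Repeated division:
94523 = 2×31966 + 30591
31966 = 1×30591 + 1375
30591 = 22×1375 + 341
1375 = 4×341 + 11
341 = 31×11 + 0
gcd(94523, 31966) = 11.
Working backward:
11 = 1375 − 4·341
11 = −4·30591 + 89·1375
11 = 89·31966 − 93·30591
11 = −93·94523 + 275·31966
So 11 = (-93)·94523 + (275)·31966.

11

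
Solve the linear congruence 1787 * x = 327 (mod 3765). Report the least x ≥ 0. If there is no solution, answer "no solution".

36

First find gcd(1787, 3765):
3765 = 2·1787 + 191
1787 = 9·191 + 68
191 = 2·68 + 55
68 = 1·55 + 13
55 = 4·13 + 3
13 = 4·3 + 1
3 = 3·1 + 0
gcd = 1, so a unique solution mod 3765 exists.
Back-substitute for the Bézout coefficients:
1 = 13 − 4·3
1 = −4·55 + 17·13
1 = 17·68 − 21·55
1 = −21·191 + 59·68
1 = 59·1787 − 552·191
1 = −552·3765 + 1163·1787
So 1787·(1163) ≡ 1 (mod 3765), giving 1787⁻¹ ≡ 1163.
x ≡ 1787⁻¹·327 ≡ 1163·327 ≡ 36 (mod 3765).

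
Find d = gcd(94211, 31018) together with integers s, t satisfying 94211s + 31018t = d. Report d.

13

Repeated division:
94211 = 3*31018 + 1157
31018 = 26*1157 + 936
1157 = 1*936 + 221
936 = 4*221 + 52
221 = 4*52 + 13
52 = 4*13 + 0
gcd(94211, 31018) = 13.
Express as a combination:
13 = 221 − 4·52
13 = −4·936 + 17·221
13 = 17·1157 − 21·936
13 = −21·31018 + 563·1157
13 = 563·94211 − 1710·31018
So 13 = (563)·94211 + (-1710)·31018.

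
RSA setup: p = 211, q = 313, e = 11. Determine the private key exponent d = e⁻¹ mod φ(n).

φ(n) = (p−1)(q−1) = 210·312 = 65520.
Need d with 11·d ≡ 1 (mod 65520). Apply the extended Euclidean algorithm:
65520 = 5956×11 + 4
11 = 2×4 + 3
4 = 1×3 + 1
3 = 3×1 + 0
Back-substitute:
1 = 4 − 3
1 = −11 + 3·4
1 = 3·65520 − 17869·11
So 11·(-17869) ≡ 1 (mod 65520), hence d ≡ -17869 ≡ 47651 (mod 65520).

47651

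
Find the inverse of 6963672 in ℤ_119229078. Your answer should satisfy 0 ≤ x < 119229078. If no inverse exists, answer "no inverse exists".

Compute gcd(6963672, 119229078):
119229078 = 17·6963672 + 846654
6963672 = 8·846654 + 190440
846654 = 4·190440 + 84894
190440 = 2·84894 + 20652
84894 = 4·20652 + 2286
20652 = 9·2286 + 78
2286 = 29·78 + 24
78 = 3·24 + 6
24 = 4·6 + 0
Since gcd = 6 > 1, 6963672 is not a unit mod 119229078.

no inverse exists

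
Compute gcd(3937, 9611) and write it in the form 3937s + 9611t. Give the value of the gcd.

1

Repeated division:
9611 = 2×3937 + 1737
3937 = 2×1737 + 463
1737 = 3×463 + 348
463 = 1×348 + 115
348 = 3×115 + 3
115 = 38×3 + 1
3 = 3×1 + 0
gcd(3937, 9611) = 1.
Back-substituting:
1 = 115 − 38·3
1 = −38·348 + 115·115
1 = 115·463 − 153·348
1 = −153·1737 + 574·463
1 = 574·3937 − 1301·1737
1 = −1301·9611 + 3176·3937
So 1 = (-1301)·9611 + (3176)·3937.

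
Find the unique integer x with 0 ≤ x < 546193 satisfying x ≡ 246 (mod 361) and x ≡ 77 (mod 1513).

Write x = 246 + 361·k. Then 361·k ≡ 77 − 246 ≡ 1344 (mod 1513).
Need 361⁻¹ mod 1513. Extended Euclid on (1513, 361):
1513 = 4·361 + 69
361 = 5·69 + 16
69 = 4·16 + 5
16 = 3·5 + 1
5 = 5·1 + 0
Back-substitute:
1 = 16 − 3·5
1 = −3·69 + 13·16
1 = 13·361 − 68·69
1 = −68·1513 + 285·361
361⁻¹ ≡ 285 (mod 1513), so k ≡ 285·1344 ≡ 251 (mod 1513).
x = 246 + 361·251 = 90857.

90857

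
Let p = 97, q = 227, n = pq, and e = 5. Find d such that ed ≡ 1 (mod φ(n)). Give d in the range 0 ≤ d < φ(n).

17357

φ(n) = (p−1)(q−1) = 96·226 = 21696.
Need d with 5·d ≡ 1 (mod 21696). Apply the extended Euclidean algorithm:
21696 = 4339·5 + 1
5 = 5·1 + 0
Back-substitute:
1 = 21696 − 4339·5
So 5·(-4339) ≡ 1 (mod 21696), hence d ≡ -4339 ≡ 17357 (mod 21696).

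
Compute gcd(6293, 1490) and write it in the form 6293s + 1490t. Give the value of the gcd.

Euclidean algorithm:
6293 = 4*1490 + 333
1490 = 4*333 + 158
333 = 2*158 + 17
158 = 9*17 + 5
17 = 3*5 + 2
5 = 2*2 + 1
2 = 2*1 + 0
gcd(6293, 1490) = 1.
Express as a combination:
1 = 5 − 2·2
1 = −2·17 + 7·5
1 = 7·158 − 65·17
1 = −65·333 + 137·158
1 = 137·1490 − 613·333
1 = −613·6293 + 2589·1490
So 1 = (-613)·6293 + (2589)·1490.

1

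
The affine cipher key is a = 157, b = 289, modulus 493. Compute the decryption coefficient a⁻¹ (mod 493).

336

gcd(493, 157) by repeated division:
493 = 3·157 + 22
157 = 7·22 + 3
22 = 7·3 + 1
3 = 3·1 + 0
The gcd is 1. Working backward:
1 = 22 − 7·3
1 = −7·157 + 50·22
1 = 50·493 − 157·157
So 157·(-157) ≡ 1 (mod 493), and -157 ≡ 336 (mod 493).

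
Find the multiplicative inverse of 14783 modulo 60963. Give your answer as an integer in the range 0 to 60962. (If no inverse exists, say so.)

Apply the Euclidean algorithm to 60963 and 14783:
60963 = 4*14783 + 1831
14783 = 8*1831 + 135
1831 = 13*135 + 76
135 = 1*76 + 59
76 = 1*59 + 17
59 = 3*17 + 8
17 = 2*8 + 1
8 = 8*1 + 0
Since gcd(14783, 60963) = 1, back-substitute to write 1 as a combination:
1 = 17 − 2·8
1 = −2·59 + 7·17
1 = 7·76 − 9·59
1 = −9·135 + 16·76
1 = 16·1831 − 217·135
1 = −217·14783 + 1752·1831
1 = 1752·60963 − 7225·14783
Thus 14783·(-7225) ≡ 1 (mod 60963); reducing, -7225 mod 60963 = 53738.

53738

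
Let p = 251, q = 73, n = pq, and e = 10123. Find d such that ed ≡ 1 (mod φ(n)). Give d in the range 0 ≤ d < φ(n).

φ(n) = (p−1)(q−1) = 250·72 = 18000.
Need d with 10123·d ≡ 1 (mod 18000). Apply the extended Euclidean algorithm:
18000 = 1*10123 + 7877
10123 = 1*7877 + 2246
7877 = 3*2246 + 1139
2246 = 1*1139 + 1107
1139 = 1*1107 + 32
1107 = 34*32 + 19
32 = 1*19 + 13
19 = 1*13 + 6
13 = 2*6 + 1
6 = 6*1 + 0
Back-substitute:
1 = 13 − 2·6
1 = −2·19 + 3·13
1 = 3·32 − 5·19
1 = −5·1107 + 173·32
1 = 173·1139 − 178·1107
1 = −178·2246 + 351·1139
1 = 351·7877 − 1231·2246
1 = −1231·10123 + 1582·7877
1 = 1582·18000 − 2813·10123
So 10123·(-2813) ≡ 1 (mod 18000), hence d ≡ -2813 ≡ 15187 (mod 18000).

15187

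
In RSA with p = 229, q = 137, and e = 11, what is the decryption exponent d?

2819

φ(n) = (p−1)(q−1) = 228·136 = 31008.
Need d with 11·d ≡ 1 (mod 31008). Apply the extended Euclidean algorithm:
31008 = 2818*11 + 10
11 = 1*10 + 1
10 = 10*1 + 0
Back-substitute:
1 = 11 − 10
1 = −31008 + 2819·11
So 11·2819 ≡ 1 (mod 31008), hence d = 2819.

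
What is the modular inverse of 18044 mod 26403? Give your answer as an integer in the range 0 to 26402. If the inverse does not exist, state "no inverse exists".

Euclidean algorithm on 26403, 18044:
26403 = 1*18044 + 8359
18044 = 2*8359 + 1326
8359 = 6*1326 + 403
1326 = 3*403 + 117
403 = 3*117 + 52
117 = 2*52 + 13
52 = 4*13 + 0
The gcd is 13, not 1, hence no inverse exists.

no inverse exists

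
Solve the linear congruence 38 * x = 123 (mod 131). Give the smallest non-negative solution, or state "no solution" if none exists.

117

First find gcd(38, 131):
131 = 3·38 + 17
38 = 2·17 + 4
17 = 4·4 + 1
4 = 4·1 + 0
gcd = 1, so a unique solution mod 131 exists.
Back-substitute for the Bézout coefficients:
1 = 17 − 4·4
1 = −4·38 + 9·17
1 = 9·131 − 31·38
So 38·(-31) ≡ 1 (mod 131), giving 38⁻¹ ≡ 100.
x ≡ 38⁻¹·123 ≡ 100·123 ≡ 117 (mod 131).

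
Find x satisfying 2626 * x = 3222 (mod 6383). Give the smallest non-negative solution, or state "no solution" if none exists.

gcd(2626, 6383):
6383 = 2×2626 + 1131
2626 = 2×1131 + 364
1131 = 3×364 + 39
364 = 9×39 + 13
39 = 3×13 + 0
gcd = 13, but 13 ∤ 3222, so the congruence has no solution.

no solution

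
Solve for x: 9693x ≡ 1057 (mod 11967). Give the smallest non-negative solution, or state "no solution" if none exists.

no solution

gcd(9693, 11967):
11967 = 1×9693 + 2274
9693 = 4×2274 + 597
2274 = 3×597 + 483
597 = 1×483 + 114
483 = 4×114 + 27
114 = 4×27 + 6
27 = 4×6 + 3
6 = 2×3 + 0
gcd = 3, but 3 ∤ 1057, so the congruence has no solution.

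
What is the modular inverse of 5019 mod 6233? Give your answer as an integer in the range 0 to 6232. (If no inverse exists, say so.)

Extended Euclidean algorithm:
6233 = 1*5019 + 1214
5019 = 4*1214 + 163
1214 = 7*163 + 73
163 = 2*73 + 17
73 = 4*17 + 5
17 = 3*5 + 2
5 = 2*2 + 1
2 = 2*1 + 0
The gcd is 1. Working backward:
1 = 5 − 2·2
1 = −2·17 + 7·5
1 = 7·73 − 30·17
1 = −30·163 + 67·73
1 = 67·1214 − 499·163
1 = −499·5019 + 2063·1214
1 = 2063·6233 − 2562·5019
Thus 5019·(-2562) ≡ 1 (mod 6233); reducing, -2562 mod 6233 = 3671.

3671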